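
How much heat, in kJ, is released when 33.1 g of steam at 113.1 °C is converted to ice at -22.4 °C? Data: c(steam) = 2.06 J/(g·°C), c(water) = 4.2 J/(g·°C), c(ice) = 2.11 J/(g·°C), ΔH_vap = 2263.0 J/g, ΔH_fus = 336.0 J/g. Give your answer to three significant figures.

q = 102 kJ

q1 (cool steam 113.1→100 °C): 33.1 × 2.06 × 13.1 = 893 J
q2 (condense at 100 °C): 33.1 × 2263.0 = 74905 J
q3 (cool water 100→0 °C): 33.1 × 4.2 × 100.0 = 13902 J
q4 (freeze at 0 °C): 33.1 × 336.0 = 11122 J
q5 (cool ice 0→-22.4 °C): 33.1 × 2.11 × 22.4 = 1564 J
Total: 893 + 74905 + 13902 + 11122 + 1564 = 102386 J = 102 kJ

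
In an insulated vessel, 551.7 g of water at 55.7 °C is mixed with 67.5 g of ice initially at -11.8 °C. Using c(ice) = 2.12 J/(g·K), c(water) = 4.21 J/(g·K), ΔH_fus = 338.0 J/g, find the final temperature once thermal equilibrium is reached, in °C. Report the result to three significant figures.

Heat to bring ice to 0 °C and melt it: q₁ = 67.5×2.12×11.8 + 67.5×338.0 = 24504 J
Heat the water can supply cooling to 0 °C: 551.7×4.21×55.7 = 129372 J > q₁, so all ice melts.
Energy balance: 551.7×4.21×(55.7 − T) = 24504 + 67.5×4.21×(T − 0)
2322.657(55.7 − T) = 24504 + 284.175 T
129372 − 24504 = 2606.832 T
T = 104868 / 2606.832 = 40.23 °C

T_f = 40.2 °C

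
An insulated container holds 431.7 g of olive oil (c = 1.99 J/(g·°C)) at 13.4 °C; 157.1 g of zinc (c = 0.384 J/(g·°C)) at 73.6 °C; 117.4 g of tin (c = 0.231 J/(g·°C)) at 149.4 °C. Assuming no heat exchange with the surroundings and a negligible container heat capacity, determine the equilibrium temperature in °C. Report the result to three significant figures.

T_f = 21.1 °C

Σ mᵢcᵢ(T − Tᵢ) = 0  ⇒  T = Σ mᵢcᵢTᵢ / Σ mᵢcᵢ
Σ mᵢcᵢ = 431.7×1.99 + 157.1×0.384 + 117.4×0.231 = 946.5288
Σ mᵢcᵢTᵢ = 859.083×13.4 + 60.3264×73.6 + 27.1194×149.4 = 20003
T = 20003 / 946.5288 = 21.13 °C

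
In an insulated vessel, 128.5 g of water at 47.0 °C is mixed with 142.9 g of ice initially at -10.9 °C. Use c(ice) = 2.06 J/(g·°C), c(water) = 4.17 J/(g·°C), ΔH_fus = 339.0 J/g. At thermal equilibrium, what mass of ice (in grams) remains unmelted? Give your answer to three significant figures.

Heat to warm all ice to 0 °C: 142.9×2.06×10.9 = 3208.7 J
Heat released by water cooling to 0 °C: 128.5×4.17×47.0 = 25185 J
25185 J < 3208.7 + 142.9×339.0 = 51651.8 J, so not all ice melts; final T = 0 °C.
Heat left for melting: 25185 − 3208.7 = 21976.3 J
Mass melted = 21976.3 / 339.0 = 64.83 g
Ice remaining = 142.9 − 64.83 = 78.07 g

m_ice remaining = 78.1 g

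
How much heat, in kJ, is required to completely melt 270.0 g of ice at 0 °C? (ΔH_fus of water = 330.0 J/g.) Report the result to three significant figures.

q = m × ΔH_fus = 270.0 × 330.0 = 89100 J = 89.1 kJ

q = 89.1 kJ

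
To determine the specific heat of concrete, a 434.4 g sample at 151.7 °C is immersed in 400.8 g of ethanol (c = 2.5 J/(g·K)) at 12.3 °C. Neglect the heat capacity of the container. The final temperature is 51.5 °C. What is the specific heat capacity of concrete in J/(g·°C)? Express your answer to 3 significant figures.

c = 0.902 J/(g·°C)

q_gained = (400.8 × 2.5) × (51.5 − 12.3) = 39280 J
q_lost = 434.4 × c × (151.7 − 51.5) = 43526.88 c
Set equal: c = 39280 / 43526.88 = 0.902 J/(g·°C)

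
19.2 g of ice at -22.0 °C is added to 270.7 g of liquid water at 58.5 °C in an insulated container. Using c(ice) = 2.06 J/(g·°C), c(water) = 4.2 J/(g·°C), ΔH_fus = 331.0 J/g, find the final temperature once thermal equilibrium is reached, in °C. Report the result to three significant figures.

Heat to bring ice to 0 °C and melt it: q₁ = 19.2×2.06×22.0 + 19.2×331.0 = 7225.3 J
Heat the water can supply cooling to 0 °C: 270.7×4.2×58.5 = 66511.0 J > q₁, so all ice melts.
Energy balance: 270.7×4.2×(58.5 − T) = 7225.3 + 19.2×4.2×(T − 0)
1136.94(58.5 − T) = 7225.3 + 80.64 T
66511.0 − 7225.3 = 1217.58 T
T = 59285.7 / 1217.58 = 48.69 °C

T_f = 48.7 °C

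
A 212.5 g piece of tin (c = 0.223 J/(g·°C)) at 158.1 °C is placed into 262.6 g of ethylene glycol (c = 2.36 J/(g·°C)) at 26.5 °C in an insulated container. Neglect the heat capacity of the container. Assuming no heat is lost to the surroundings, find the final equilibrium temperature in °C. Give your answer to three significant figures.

Heat lost by tin = heat gained by ethylene glycol.
(212.5)(0.223)(158.1 − T) = (262.6)(2.36)(T − 26.5)
47.3875 (158.1 − T) = 619.736 (T − 26.5)
7492.0 − 47.3875 T = 619.736 T − 16423
23915.0 = 667.1235 T
T = 35.848 °C

T_f = 35.8 °C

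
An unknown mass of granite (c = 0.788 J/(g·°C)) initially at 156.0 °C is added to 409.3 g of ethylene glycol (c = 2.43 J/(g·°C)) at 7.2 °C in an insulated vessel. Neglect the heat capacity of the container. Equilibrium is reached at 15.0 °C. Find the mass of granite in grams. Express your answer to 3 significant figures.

m = 69.8 g

q_gained = (409.3 × 2.43) × (15.0 − 7.2) = 7758 J
q_lost = m × 0.788 × (156.0 − 15.0) = 111.108 m
m = 7758 / 111.108 = 69.8 g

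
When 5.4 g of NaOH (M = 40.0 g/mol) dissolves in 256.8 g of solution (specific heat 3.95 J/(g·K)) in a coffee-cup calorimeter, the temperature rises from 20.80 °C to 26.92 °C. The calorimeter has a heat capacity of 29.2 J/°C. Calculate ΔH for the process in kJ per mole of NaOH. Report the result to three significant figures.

|ΔT| = |26.92 − 20.80| = 6.12 °C
|q_surr| = (256.8 × 3.95 + 29.2) × 6.12 = 1043.56 × 6.12 = 6387 J
n(NaOH) = 5.4 / 40.0 = 0.1350 mol
Temperature rose, so q_rxn = −|q_surr| = -6.387 kJ
ΔH = q_rxn / n = -47.31 kJ/mol

ΔH = -47.3 kJ/mol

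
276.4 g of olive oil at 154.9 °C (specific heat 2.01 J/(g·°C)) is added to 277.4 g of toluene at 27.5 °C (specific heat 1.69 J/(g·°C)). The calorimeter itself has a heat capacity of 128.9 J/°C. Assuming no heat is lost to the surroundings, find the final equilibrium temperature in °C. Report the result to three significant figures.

T_f = 88.9 °C

Heat lost by olive oil = heat gained by toluene + calorimeter.
(276.4)(2.01)(154.9 − T) = [(277.4)(1.69) + 128.9](T − 27.5)
555.564 (154.9 − T) = 597.706 (T − 27.5)
86057 − 555.564 T = 597.706 T − 16437
102494 = 1153.270 T
T = 88.87 °C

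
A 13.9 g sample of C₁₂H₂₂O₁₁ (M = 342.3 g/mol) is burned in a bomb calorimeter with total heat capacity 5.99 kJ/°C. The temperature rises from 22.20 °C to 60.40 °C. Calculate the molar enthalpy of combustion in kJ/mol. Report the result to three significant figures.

ΔH = -5630 kJ/mol

ΔT = 60.40 − 22.20 = 38.20 °C
q_cal = C_cal × ΔT = 5.99 × 38.20 = 228.818 kJ
n = 13.9 / 342.3 = 0.04061 mol
q_rxn = −q_cal = -228.818 kJ
ΔH = -228.818 / 0.04061 = -5634.5 kJ/mol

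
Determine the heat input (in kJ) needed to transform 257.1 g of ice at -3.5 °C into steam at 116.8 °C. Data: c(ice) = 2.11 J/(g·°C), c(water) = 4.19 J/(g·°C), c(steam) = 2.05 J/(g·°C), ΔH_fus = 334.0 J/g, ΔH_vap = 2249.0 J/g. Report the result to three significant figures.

q = 783 kJ

q1 (heat ice -3.5→0.0 °C): 257.1 × 2.11 × 3.5 = 1899 J
q2 (melt at 0 °C): 257.1 × 334.0 = 85871 J
q3 (heat water 0.0→100.0 °C): 257.1 × 4.19 × 100.0 = 107725 J
q4 (vaporize at 100 °C): 257.1 × 2249.0 = 578218 J
q5 (heat steam 100.0→116.8 °C): 257.1 × 2.05 × 16.8 = 8855 J
Total: 1899 + 85871 + 107725 + 578218 + 8855 = 782568 J = 783 kJ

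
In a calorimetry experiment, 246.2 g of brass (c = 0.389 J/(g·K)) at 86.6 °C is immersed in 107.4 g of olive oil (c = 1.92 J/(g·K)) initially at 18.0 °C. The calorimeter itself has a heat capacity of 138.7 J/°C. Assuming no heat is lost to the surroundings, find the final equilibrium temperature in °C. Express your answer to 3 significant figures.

Heat lost by brass = heat gained by olive oil + calorimeter.
(246.2)(0.389)(86.6 − T) = [(107.4)(1.92) + 138.7](T − 18.0)
95.7718 (86.6 − T) = 344.908 (T − 18.0)
8293.8 − 95.7718 T = 344.908 T − 6208.3
14502.1 = 440.6798 T
T = 32.91 °C

T_f = 32.9 °C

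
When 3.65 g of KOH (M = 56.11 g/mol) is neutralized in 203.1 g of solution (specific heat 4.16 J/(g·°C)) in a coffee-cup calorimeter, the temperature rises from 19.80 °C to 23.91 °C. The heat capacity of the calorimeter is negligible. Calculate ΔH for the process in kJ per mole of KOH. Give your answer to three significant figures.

|ΔT| = |23.91 − 19.80| = 4.11 °C
|q_surr| = (203.1 × 4.16) × 4.11 = 844.896 × 4.11 = 3473 J
n(KOH) = 3.65 / 56.11 = 0.06505 mol
Temperature rose, so q_rxn = −|q_surr| = -3.473 kJ
ΔH = q_rxn / n = -53.39 kJ/mol

ΔH = -53.4 kJ/mol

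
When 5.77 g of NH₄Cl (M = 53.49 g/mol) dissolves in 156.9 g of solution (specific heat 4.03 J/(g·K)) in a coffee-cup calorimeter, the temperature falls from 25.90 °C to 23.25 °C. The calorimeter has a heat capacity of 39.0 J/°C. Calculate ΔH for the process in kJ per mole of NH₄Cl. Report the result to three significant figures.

ΔH = 16.5 kJ/mol

|ΔT| = |23.25 − 25.90| = 2.65 °C
|q_surr| = (156.9 × 4.03 + 39.0) × 2.65 = 671.307 × 2.65 = 1779 J
n(NH₄Cl) = 5.77 / 53.49 = 0.1079 mol
Temperature fell, so q_rxn = +|q_surr| = 1.779 kJ
ΔH = q_rxn / n = 16.49 kJ/mol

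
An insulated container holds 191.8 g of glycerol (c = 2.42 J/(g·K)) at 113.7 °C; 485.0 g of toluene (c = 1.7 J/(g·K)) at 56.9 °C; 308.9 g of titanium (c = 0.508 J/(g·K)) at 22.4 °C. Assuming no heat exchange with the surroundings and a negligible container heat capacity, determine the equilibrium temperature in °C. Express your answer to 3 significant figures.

Σ mᵢcᵢ(T − Tᵢ) = 0  ⇒  T = Σ mᵢcᵢTᵢ / Σ mᵢcᵢ
Σ mᵢcᵢ = 191.8×2.42 + 485.0×1.7 + 308.9×0.508 = 1445.5772
Σ mᵢcᵢTᵢ = 464.156×113.7 + 824.5×56.9 + 156.9212×22.4 = 103200
T = 103200 / 1445.5772 = 71.39 °C

T_f = 71.4 °C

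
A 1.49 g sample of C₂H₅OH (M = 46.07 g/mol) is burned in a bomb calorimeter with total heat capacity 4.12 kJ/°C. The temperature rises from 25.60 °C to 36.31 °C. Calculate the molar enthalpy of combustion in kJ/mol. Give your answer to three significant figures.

ΔH = -1360 kJ/mol

ΔT = 36.31 − 25.60 = 10.71 °C
q_cal = C_cal × ΔT = 4.12 × 10.71 = 44.1252 kJ
n = 1.49 / 46.07 = 0.03234 mol
q_rxn = −q_cal = -44.1252 kJ
ΔH = -44.1252 / 0.03234 = -1364 kJ/mol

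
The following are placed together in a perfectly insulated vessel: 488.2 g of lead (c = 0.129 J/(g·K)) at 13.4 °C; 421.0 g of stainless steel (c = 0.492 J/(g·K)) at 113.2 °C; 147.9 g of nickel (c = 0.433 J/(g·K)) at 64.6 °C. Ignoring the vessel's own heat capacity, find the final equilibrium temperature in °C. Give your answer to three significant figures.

T_f = 85.1 °C

Σ mᵢcᵢ(T − Tᵢ) = 0  ⇒  T = Σ mᵢcᵢTᵢ / Σ mᵢcᵢ
Σ mᵢcᵢ = 488.2×0.129 + 421.0×0.492 + 147.9×0.433 = 334.1505
Σ mᵢcᵢTᵢ = 62.9778×13.4 + 207.132×113.2 + 64.0407×64.6 = 28428
T = 28428 / 334.1505 = 85.08 °C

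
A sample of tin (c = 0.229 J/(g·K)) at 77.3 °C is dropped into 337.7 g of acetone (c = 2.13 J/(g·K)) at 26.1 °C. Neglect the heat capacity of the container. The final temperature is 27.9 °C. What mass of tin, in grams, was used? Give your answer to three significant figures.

m = 114 g

q_gained = (337.7 × 2.13) × (27.9 − 26.1) = 1295 J
q_lost = m × 0.229 × (77.3 − 27.9) = 11.3126 m
m = 1295 / 11.3126 = 114 g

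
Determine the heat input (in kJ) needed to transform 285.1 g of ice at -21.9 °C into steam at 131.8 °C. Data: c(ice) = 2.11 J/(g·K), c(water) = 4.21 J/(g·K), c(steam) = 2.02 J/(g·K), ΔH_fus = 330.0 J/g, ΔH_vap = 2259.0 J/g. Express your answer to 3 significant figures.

q1 (heat ice -21.9→0.0 °C): 285.1 × 2.11 × 21.9 = 13174 J
q2 (melt at 0 °C): 285.1 × 330.0 = 94083 J
q3 (heat water 0.0→100.0 °C): 285.1 × 4.21 × 100.0 = 120027 J
q4 (vaporize at 100 °C): 285.1 × 2259.0 = 644041 J
q5 (heat steam 100.0→131.8 °C): 285.1 × 2.02 × 31.8 = 18314 J
Total: 13174 + 94083 + 120027 + 644041 + 18314 = 889639 J = 890 kJ

q = 890 kJ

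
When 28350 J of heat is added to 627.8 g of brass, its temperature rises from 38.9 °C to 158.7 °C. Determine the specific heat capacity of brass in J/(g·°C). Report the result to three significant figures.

c = 0.377 J/(g·°C)

c = q / (m ΔT) = 28350 / (627.8 × 119.8)
c = 28350 / 75210.44 = 0.377 J/(g·°C)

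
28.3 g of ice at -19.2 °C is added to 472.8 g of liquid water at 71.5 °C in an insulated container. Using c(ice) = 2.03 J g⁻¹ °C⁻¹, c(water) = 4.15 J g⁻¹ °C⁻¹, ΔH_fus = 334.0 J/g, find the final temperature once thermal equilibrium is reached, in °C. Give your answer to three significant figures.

Heat to bring ice to 0 °C and melt it: q₁ = 28.3×2.03×19.2 + 28.3×334.0 = 10555 J
Heat the water can supply cooling to 0 °C: 472.8×4.15×71.5 = 140292 J > q₁, so all ice melts.
Energy balance: 472.8×4.15×(71.5 − T) = 10555 + 28.3×4.15×(T − 0)
1962.12(71.5 − T) = 10555 + 117.445 T
140292 − 10555 = 2079.565 T
T = 129737 / 2079.565 = 62.39 °C

T_f = 62.4 °C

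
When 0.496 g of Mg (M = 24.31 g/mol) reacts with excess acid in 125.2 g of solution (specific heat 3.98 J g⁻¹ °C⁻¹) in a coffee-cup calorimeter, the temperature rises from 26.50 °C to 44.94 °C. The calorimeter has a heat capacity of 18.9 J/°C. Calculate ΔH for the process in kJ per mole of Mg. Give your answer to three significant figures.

|ΔT| = |44.94 − 26.50| = 18.44 °C
|q_surr| = (125.2 × 3.98 + 18.9) × 18.44 = 517.196 × 18.44 = 9537.1 J
n(Mg) = 0.496 / 24.31 = 0.020403 mol
Temperature rose, so q_rxn = −|q_surr| = -9.5371 kJ
ΔH = q_rxn / n = -467.4 kJ/mol

ΔH = -467 kJ/mol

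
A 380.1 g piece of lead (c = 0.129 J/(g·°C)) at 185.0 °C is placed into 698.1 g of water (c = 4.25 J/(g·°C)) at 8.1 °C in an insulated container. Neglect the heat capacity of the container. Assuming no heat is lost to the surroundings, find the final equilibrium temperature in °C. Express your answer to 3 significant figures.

Heat lost by lead = heat gained by water.
(380.1)(0.129)(185.0 − T) = (698.1)(4.25)(T − 8.1)
49.0329 (185.0 − T) = 2966.925 (T − 8.1)
9071.1 − 49.0329 T = 2966.925 T − 24032
33103.1 = 3015.9579 T
T = 10.98 °C

T_f = 11.0 °C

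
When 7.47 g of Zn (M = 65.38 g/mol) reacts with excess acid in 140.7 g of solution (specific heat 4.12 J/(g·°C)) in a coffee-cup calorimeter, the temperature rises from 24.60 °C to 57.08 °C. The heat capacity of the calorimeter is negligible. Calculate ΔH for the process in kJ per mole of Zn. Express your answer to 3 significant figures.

ΔH = -165 kJ/mol

|ΔT| = |57.08 − 24.60| = 32.48 °C
|q_surr| = (140.7 × 4.12) × 32.48 = 579.684 × 32.48 = 18830 J
n(Zn) = 7.47 / 65.38 = 0.1143 mol
Temperature rose, so q_rxn = −|q_surr| = -18.83 kJ
ΔH = q_rxn / n = -164.7 kJ/mol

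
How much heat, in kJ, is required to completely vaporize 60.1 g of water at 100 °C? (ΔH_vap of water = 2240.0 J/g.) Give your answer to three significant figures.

q = 135 kJ

q = m × ΔH_vap = 60.1 × 2240.0 = 134600 J = 135 kJ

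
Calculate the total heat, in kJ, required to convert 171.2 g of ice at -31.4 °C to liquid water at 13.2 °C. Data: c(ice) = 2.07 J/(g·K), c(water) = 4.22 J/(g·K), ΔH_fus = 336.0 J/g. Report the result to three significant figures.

q1 (heat ice -31.4→0.0 °C): 171.2 × 2.07 × 31.4 = 11128 J
q2 (melt at 0 °C): 171.2 × 336.0 = 57523 J
q3 (heat water 0.0→13.2 °C): 171.2 × 4.22 × 13.2 = 9537 J
Total: 11128 + 57523 + 9537 = 78188 J = 78.2 kJ

q = 78.2 kJ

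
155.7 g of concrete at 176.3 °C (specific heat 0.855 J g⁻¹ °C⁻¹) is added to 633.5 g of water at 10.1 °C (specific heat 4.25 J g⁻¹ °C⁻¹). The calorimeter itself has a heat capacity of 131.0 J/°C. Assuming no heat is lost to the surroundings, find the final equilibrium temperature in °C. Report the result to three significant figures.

T_f = 17.6 °C

Heat lost by concrete = heat gained by water + calorimeter.
(155.7)(0.855)(176.3 − T) = [(633.5)(4.25) + 131.0](T − 10.1)
133.1235 (176.3 − T) = 2823.375 (T − 10.1)
23470 − 133.1235 T = 2823.375 T − 28516
51986 = 2956.4985 T
T = 17.58 °C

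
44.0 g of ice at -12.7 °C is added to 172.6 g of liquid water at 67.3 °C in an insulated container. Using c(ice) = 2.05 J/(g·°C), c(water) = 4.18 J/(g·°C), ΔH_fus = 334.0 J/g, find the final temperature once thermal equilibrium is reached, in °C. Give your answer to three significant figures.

T_f = 36.1 °C

Heat to bring ice to 0 °C and melt it: q₁ = 44.0×2.05×12.7 + 44.0×334.0 = 15842 J
Heat the water can supply cooling to 0 °C: 172.6×4.18×67.3 = 48554.8 J > q₁, so all ice melts.
Energy balance: 172.6×4.18×(67.3 − T) = 15842 + 44.0×4.18×(T − 0)
721.468(67.3 − T) = 15842 + 183.92 T
48554.8 − 15842 = 905.388 T
T = 32712.8 / 905.388 = 36.13 °C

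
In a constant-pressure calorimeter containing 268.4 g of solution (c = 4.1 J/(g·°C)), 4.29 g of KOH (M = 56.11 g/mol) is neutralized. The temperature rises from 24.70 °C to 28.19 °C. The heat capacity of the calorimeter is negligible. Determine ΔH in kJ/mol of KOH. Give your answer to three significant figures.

ΔH = -50.2 kJ/mol

|ΔT| = |28.19 − 24.70| = 3.49 °C
|q_surr| = (268.4 × 4.1) × 3.49 = 1100.44 × 3.49 = 3841 J
n(KOH) = 4.29 / 56.11 = 0.07646 mol
Temperature rose, so q_rxn = −|q_surr| = -3.841 kJ
ΔH = q_rxn / n = -50.24 kJ/mol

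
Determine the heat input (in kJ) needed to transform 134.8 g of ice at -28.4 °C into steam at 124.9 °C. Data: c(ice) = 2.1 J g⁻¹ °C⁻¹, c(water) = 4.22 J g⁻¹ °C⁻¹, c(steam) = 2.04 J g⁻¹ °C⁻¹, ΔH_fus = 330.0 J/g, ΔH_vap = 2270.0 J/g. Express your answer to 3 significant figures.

q1 (heat ice -28.4→0.0 °C): 134.8 × 2.1 × 28.4 = 8039 J
q2 (melt at 0 °C): 134.8 × 330.0 = 44484 J
q3 (heat water 0.0→100.0 °C): 134.8 × 4.22 × 100.0 = 56886 J
q4 (vaporize at 100 °C): 134.8 × 2270.0 = 305996 J
q5 (heat steam 100.0→124.9 °C): 134.8 × 2.04 × 24.9 = 6847 J
Total: 8039 + 44484 + 56886 + 305996 + 6847 = 422252 J = 422 kJ

q = 422 kJ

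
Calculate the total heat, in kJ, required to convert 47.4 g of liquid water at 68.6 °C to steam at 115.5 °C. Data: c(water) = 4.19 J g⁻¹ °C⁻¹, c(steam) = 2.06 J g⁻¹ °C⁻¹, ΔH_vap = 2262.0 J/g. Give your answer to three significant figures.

q = 115 kJ

q1 (heat water 68.6→100.0 °C): 47.4 × 4.19 × 31.4 = 6236 J
q2 (vaporize at 100 °C): 47.4 × 2262.0 = 107219 J
q3 (heat steam 100.0→115.5 °C): 47.4 × 2.06 × 15.5 = 1513 J
Total: 6236 + 107219 + 1513 = 114968 J = 115 kJ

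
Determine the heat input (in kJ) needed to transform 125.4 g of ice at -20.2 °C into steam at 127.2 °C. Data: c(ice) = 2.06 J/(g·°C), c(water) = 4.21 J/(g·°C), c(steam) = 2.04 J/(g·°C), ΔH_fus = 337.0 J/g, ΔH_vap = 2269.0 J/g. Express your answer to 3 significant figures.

q = 392 kJ

q1 (heat ice -20.2→0.0 °C): 125.4 × 2.06 × 20.2 = 5218 J
q2 (melt at 0 °C): 125.4 × 337.0 = 42260 J
q3 (heat water 0.0→100.0 °C): 125.4 × 4.21 × 100.0 = 52793 J
q4 (vaporize at 100 °C): 125.4 × 2269.0 = 284533 J
q5 (heat steam 100.0→127.2 °C): 125.4 × 2.04 × 27.2 = 6958 J
Total: 5218 + 42260 + 52793 + 284533 + 6958 = 391762 J = 392 kJ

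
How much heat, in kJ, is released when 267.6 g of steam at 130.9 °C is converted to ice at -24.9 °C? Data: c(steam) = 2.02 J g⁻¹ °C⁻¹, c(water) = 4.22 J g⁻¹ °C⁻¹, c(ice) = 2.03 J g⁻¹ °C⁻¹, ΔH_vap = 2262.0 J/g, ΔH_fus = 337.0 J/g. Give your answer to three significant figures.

q = 839 kJ

q1 (cool steam 130.9→100 °C): 267.6 × 2.02 × 30.9 = 16703 J
q2 (condense at 100 °C): 267.6 × 2262.0 = 605311 J
q3 (cool water 100→0 °C): 267.6 × 4.22 × 100.0 = 112927 J
q4 (freeze at 0 °C): 267.6 × 337.0 = 90181 J
q5 (cool ice 0→-24.9 °C): 267.6 × 2.03 × 24.9 = 13526 J
Total: 16703 + 605311 + 112927 + 90181 + 13526 = 838648 J = 839 kJ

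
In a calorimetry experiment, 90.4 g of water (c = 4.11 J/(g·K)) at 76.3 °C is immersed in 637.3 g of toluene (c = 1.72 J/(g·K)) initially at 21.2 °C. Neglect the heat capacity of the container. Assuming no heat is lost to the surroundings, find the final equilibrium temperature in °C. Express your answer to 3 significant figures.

Heat lost by water = heat gained by toluene.
(90.4)(4.11)(76.3 − T) = (637.3)(1.72)(T − 21.2)
371.544 (76.3 − T) = 1096.156 (T − 21.2)
28349 − 371.544 T = 1096.156 T − 23239
51588 = 1467.700 T
T = 35.149 °C

T_f = 35.1 °C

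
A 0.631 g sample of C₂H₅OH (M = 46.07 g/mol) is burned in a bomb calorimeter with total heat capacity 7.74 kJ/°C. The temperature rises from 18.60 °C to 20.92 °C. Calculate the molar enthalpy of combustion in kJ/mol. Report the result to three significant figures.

ΔH = -1310 kJ/mol

ΔT = 20.92 − 18.60 = 2.32 °C
q_cal = C_cal × ΔT = 7.74 × 2.32 = 17.9568 kJ
n = 0.631 / 46.07 = 0.01370 mol
q_rxn = −q_cal = -17.9568 kJ
ΔH = -17.9568 / 0.01370 = -1311 kJ/mol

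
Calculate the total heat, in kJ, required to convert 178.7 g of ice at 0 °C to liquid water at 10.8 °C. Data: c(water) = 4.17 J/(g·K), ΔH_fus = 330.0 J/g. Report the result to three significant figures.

q1 (melt at 0 °C): 178.7 × 330.0 = 58971 J
q2 (heat water 0.0→10.8 °C): 178.7 × 4.17 × 10.8 = 8048 J
Total: 58971 + 8048 = 67019 J = 67.0 kJ

q = 67.0 kJ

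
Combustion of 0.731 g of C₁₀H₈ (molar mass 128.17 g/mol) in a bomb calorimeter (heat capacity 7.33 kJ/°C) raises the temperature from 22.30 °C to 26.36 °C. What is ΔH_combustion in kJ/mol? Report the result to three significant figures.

ΔH = -5220 kJ/mol

ΔT = 26.36 − 22.30 = 4.06 °C
q_cal = C_cal × ΔT = 7.33 × 4.06 = 29.7598 kJ
n = 0.731 / 128.17 = 0.005703 mol
q_rxn = −q_cal = -29.7598 kJ
ΔH = -29.7598 / 0.005703 = -5218 kJ/mol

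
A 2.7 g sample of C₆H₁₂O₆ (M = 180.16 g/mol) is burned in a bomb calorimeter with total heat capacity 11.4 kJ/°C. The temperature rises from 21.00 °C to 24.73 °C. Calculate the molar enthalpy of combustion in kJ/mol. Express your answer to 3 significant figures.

ΔH = -2840 kJ/mol

ΔT = 24.73 − 21.00 = 3.73 °C
q_cal = C_cal × ΔT = 11.4 × 3.73 = 42.522 kJ
n = 2.7 / 180.16 = 0.01499 mol
q_rxn = −q_cal = -42.522 kJ
ΔH = -42.522 / 0.01499 = -2837 kJ/mol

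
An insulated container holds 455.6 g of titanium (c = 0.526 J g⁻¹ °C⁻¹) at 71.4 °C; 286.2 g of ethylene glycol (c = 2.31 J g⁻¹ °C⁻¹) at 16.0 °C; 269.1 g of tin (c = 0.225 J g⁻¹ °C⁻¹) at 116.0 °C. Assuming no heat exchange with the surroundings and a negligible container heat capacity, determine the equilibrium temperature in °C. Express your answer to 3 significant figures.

Σ mᵢcᵢ(T − Tᵢ) = 0  ⇒  T = Σ mᵢcᵢTᵢ / Σ mᵢcᵢ
Σ mᵢcᵢ = 455.6×0.526 + 286.2×2.31 + 269.1×0.225 = 961.3151
Σ mᵢcᵢTᵢ = 239.6456×71.4 + 661.122×16.0 + 60.5475×116.0 = 34712
T = 34712 / 961.3151 = 36.11 °C

T_f = 36.1 °C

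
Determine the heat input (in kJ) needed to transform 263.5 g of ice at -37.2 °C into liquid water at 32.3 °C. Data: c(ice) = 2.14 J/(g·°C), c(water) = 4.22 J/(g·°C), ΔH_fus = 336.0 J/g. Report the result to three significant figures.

q = 145 kJ

q1 (heat ice -37.2→0.0 °C): 263.5 × 2.14 × 37.2 = 20977 J
q2 (melt at 0 °C): 263.5 × 336.0 = 88536 J
q3 (heat water 0.0→32.3 °C): 263.5 × 4.22 × 32.3 = 35917 J
Total: 20977 + 88536 + 35917 = 145430 J = 145 kJ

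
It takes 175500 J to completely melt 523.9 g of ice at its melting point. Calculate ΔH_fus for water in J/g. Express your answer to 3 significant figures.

ΔH_fus = q / m = 175500 / 523.9 = 335 J/g

ΔH_fus = 335 J/g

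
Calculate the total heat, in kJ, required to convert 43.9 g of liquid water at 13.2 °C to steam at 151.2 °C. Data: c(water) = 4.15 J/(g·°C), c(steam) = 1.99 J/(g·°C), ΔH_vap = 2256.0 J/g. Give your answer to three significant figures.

q1 (heat water 13.2→100.0 °C): 43.9 × 4.15 × 86.8 = 15814 J
q2 (vaporize at 100 °C): 43.9 × 2256.0 = 99038 J
q3 (heat steam 100.0→151.2 °C): 43.9 × 1.99 × 51.2 = 4473 J
Total: 15814 + 99038 + 4473 = 119325 J = 119 kJ

q = 119 kJ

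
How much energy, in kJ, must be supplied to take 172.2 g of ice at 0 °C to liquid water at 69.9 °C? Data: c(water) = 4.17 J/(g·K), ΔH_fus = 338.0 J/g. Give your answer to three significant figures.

q = 108 kJ

q1 (melt at 0 °C): 172.2 × 338.0 = 58204 J
q2 (heat water 0.0→69.9 °C): 172.2 × 4.17 × 69.9 = 50193 J
Total: 58204 + 50193 = 108397 J = 108 kJ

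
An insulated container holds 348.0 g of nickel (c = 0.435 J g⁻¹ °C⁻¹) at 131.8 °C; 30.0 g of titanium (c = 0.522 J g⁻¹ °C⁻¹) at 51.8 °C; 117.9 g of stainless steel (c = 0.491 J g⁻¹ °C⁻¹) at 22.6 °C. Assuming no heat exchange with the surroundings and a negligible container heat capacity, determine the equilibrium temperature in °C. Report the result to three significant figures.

Σ mᵢcᵢ(T − Tᵢ) = 0  ⇒  T = Σ mᵢcᵢTᵢ / Σ mᵢcᵢ
Σ mᵢcᵢ = 348.0×0.435 + 30.0×0.522 + 117.9×0.491 = 224.9289
Σ mᵢcᵢTᵢ = 151.38×131.8 + 15.66×51.8 + 57.8889×22.6 = 22071
T = 22071 / 224.9289 = 98.12 °C

T_f = 98.1 °C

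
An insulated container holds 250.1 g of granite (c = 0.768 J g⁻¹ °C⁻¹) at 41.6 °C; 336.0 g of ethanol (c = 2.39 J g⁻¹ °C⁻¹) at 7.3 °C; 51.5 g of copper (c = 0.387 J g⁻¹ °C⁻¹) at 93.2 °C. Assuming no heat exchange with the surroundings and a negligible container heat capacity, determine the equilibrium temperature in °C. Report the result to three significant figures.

T_f = 15.5 °C

Σ mᵢcᵢ(T − Tᵢ) = 0  ⇒  T = Σ mᵢcᵢTᵢ / Σ mᵢcᵢ
Σ mᵢcᵢ = 250.1×0.768 + 336.0×2.39 + 51.5×0.387 = 1015.0473
Σ mᵢcᵢTᵢ = 192.0768×41.6 + 803.04×7.3 + 19.9305×93.2 = 15710
T = 15710 / 1015.0473 = 15.48 °C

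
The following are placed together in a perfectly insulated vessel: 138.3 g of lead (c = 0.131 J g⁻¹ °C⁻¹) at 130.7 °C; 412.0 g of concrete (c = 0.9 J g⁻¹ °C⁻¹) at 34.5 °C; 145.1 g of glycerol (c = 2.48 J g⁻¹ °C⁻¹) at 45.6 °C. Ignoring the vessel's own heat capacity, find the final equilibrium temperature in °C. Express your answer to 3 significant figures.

Σ mᵢcᵢ(T − Tᵢ) = 0  ⇒  T = Σ mᵢcᵢTᵢ / Σ mᵢcᵢ
Σ mᵢcᵢ = 138.3×0.131 + 412.0×0.9 + 145.1×2.48 = 748.7653
Σ mᵢcᵢTᵢ = 18.1173×130.7 + 370.8×34.5 + 359.848×45.6 = 31570
T = 31570 / 748.7653 = 42.16 °C

T_f = 42.2 °C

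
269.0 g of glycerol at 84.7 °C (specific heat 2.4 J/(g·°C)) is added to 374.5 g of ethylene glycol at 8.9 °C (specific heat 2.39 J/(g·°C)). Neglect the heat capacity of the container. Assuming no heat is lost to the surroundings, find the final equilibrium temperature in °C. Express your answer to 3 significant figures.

T_f = 40.7 °C

Heat lost by glycerol = heat gained by ethylene glycol.
(269.0)(2.4)(84.7 − T) = (374.5)(2.39)(T − 8.9)
645.6 (84.7 − T) = 895.055 (T − 8.9)
54682 − 645.6 T = 895.055 T − 7966.0
62648.0 = 1540.655 T
T = 40.66 °C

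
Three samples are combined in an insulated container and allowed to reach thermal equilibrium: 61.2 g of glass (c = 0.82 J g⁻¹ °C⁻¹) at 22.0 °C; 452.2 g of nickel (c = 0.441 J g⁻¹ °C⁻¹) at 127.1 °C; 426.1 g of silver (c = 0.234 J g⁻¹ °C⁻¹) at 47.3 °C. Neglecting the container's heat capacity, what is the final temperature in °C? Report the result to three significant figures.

T_f = 89.2 °C

Σ mᵢcᵢ(T − Tᵢ) = 0  ⇒  T = Σ mᵢcᵢTᵢ / Σ mᵢcᵢ
Σ mᵢcᵢ = 61.2×0.82 + 452.2×0.441 + 426.1×0.234 = 349.3116
Σ mᵢcᵢTᵢ = 50.184×22.0 + 199.4202×127.1 + 99.7074×47.3 = 31167
T = 31167 / 349.3116 = 89.22 °C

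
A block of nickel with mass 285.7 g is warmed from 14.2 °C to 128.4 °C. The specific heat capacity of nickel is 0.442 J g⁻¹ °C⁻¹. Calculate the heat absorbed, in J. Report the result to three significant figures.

q = 14400 J

q = m c ΔT = 285.7 × 0.442 × (128.4 − 14.2)
q = 285.7 × 0.442 × 114.2 = 14420 J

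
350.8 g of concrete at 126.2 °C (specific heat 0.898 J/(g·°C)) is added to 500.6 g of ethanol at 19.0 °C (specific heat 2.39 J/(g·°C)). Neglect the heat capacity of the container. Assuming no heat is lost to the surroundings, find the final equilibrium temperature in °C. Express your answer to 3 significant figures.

T_f = 41.3 °C

Heat lost by concrete = heat gained by ethanol.
(350.8)(0.898)(126.2 − T) = (500.6)(2.39)(T − 19.0)
315.0184 (126.2 − T) = 1196.434 (T − 19.0)
39755 − 315.0184 T = 1196.434 T − 22732
62487 = 1511.4524 T
T = 41.34 °C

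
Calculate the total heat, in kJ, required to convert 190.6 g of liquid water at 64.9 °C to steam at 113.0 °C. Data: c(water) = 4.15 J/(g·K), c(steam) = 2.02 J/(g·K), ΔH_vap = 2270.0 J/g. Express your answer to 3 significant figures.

q1 (heat water 64.9→100.0 °C): 190.6 × 4.15 × 35.1 = 27764 J
q2 (vaporize at 100 °C): 190.6 × 2270.0 = 432662 J
q3 (heat steam 100.0→113.0 °C): 190.6 × 2.02 × 13.0 = 5005 J
Total: 27764 + 432662 + 5005 = 465431 J = 465 kJ

q = 465 kJ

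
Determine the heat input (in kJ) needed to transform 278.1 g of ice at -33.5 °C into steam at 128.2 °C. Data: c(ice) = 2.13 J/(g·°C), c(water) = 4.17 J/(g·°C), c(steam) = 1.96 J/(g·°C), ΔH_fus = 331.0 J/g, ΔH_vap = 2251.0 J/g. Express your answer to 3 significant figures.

q1 (heat ice -33.5→0.0 °C): 278.1 × 2.13 × 33.5 = 19844 J
q2 (melt at 0 °C): 278.1 × 331.0 = 92051 J
q3 (heat water 0.0→100.0 °C): 278.1 × 4.17 × 100.0 = 115968 J
q4 (vaporize at 100 °C): 278.1 × 2251.0 = 626003 J
q5 (heat steam 100.0→128.2 °C): 278.1 × 1.96 × 28.2 = 15371 J
Total: 19844 + 92051 + 115968 + 626003 + 15371 = 869237 J = 869 kJ

q = 869 kJ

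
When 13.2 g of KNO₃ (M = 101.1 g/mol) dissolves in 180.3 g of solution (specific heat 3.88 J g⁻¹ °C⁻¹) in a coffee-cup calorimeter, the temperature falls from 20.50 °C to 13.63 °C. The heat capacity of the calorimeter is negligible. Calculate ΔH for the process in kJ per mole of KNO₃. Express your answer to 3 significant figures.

|ΔT| = |13.63 − 20.50| = 6.87 °C
|q_surr| = (180.3 × 3.88) × 6.87 = 699.564 × 6.87 = 4806 J
n(KNO₃) = 13.2 / 101.1 = 0.1306 mol
Temperature fell, so q_rxn = +|q_surr| = 4.806 kJ
ΔH = q_rxn / n = 36.80 kJ/mol

ΔH = 36.8 kJ/mol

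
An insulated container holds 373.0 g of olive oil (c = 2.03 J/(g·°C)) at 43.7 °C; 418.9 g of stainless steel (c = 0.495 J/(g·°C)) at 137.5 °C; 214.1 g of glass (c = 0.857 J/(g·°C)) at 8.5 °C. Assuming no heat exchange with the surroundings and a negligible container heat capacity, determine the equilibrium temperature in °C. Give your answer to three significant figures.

T_f = 55.0 °C

Σ mᵢcᵢ(T − Tᵢ) = 0  ⇒  T = Σ mᵢcᵢTᵢ / Σ mᵢcᵢ
Σ mᵢcᵢ = 373.0×2.03 + 418.9×0.495 + 214.1×0.857 = 1148.0292
Σ mᵢcᵢTᵢ = 757.19×43.7 + 207.3555×137.5 + 183.4837×8.5 = 63160
T = 63160 / 1148.0292 = 55.02 °C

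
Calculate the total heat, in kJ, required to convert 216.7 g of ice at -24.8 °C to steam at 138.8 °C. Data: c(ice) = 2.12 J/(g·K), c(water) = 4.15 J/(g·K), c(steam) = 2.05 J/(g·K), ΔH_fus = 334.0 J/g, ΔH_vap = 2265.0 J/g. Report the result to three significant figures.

q = 682 kJ

q1 (heat ice -24.8→0.0 °C): 216.7 × 2.12 × 24.8 = 11393 J
q2 (melt at 0 °C): 216.7 × 334.0 = 72378 J
q3 (heat water 0.0→100.0 °C): 216.7 × 4.15 × 100.0 = 89931 J
q4 (vaporize at 100 °C): 216.7 × 2265.0 = 490826 J
q5 (heat steam 100.0→138.8 °C): 216.7 × 2.05 × 38.8 = 17236 J
Total: 11393 + 72378 + 89931 + 490826 + 17236 = 681764 J = 682 kJ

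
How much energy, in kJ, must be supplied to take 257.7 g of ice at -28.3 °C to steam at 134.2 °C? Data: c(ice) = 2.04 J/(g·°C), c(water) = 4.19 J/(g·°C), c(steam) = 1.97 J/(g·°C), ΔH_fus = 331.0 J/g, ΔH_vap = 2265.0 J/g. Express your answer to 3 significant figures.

q1 (heat ice -28.3→0.0 °C): 257.7 × 2.04 × 28.3 = 14878 J
q2 (melt at 0 °C): 257.7 × 331.0 = 85299 J
q3 (heat water 0.0→100.0 °C): 257.7 × 4.19 × 100.0 = 107976 J
q4 (vaporize at 100 °C): 257.7 × 2265.0 = 583691 J
q5 (heat steam 100.0→134.2 °C): 257.7 × 1.97 × 34.2 = 17362 J
Total: 14878 + 85299 + 107976 + 583691 + 17362 = 809206 J = 809 kJ

q = 809 kJ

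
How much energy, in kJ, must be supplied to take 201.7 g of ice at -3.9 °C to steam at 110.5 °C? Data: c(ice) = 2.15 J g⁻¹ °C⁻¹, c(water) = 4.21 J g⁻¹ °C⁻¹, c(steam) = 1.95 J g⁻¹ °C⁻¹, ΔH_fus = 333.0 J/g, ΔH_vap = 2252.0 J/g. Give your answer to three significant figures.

q1 (heat ice -3.9→0.0 °C): 201.7 × 2.15 × 3.9 = 1691 J
q2 (melt at 0 °C): 201.7 × 333.0 = 67166 J
q3 (heat water 0.0→100.0 °C): 201.7 × 4.21 × 100.0 = 84916 J
q4 (vaporize at 100 °C): 201.7 × 2252.0 = 454228 J
q5 (heat steam 100.0→110.5 °C): 201.7 × 1.95 × 10.5 = 4130 J
Total: 1691 + 67166 + 84916 + 454228 + 4130 = 612131 J = 612 kJ

q = 612 kJ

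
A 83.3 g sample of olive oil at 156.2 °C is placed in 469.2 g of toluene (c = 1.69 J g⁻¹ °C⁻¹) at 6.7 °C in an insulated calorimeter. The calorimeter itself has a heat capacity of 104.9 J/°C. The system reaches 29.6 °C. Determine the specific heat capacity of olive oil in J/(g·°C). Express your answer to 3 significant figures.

q_gained = (469.2 × 1.69 + 104.9) × (29.6 − 6.7) = 20560 J
q_lost = 83.3 × c × (156.2 − 29.6) = 10545.78 c
Set equal: c = 20560 / 10545.78 = 1.95 J/(g·°C)

c = 1.95 J/(g·°C)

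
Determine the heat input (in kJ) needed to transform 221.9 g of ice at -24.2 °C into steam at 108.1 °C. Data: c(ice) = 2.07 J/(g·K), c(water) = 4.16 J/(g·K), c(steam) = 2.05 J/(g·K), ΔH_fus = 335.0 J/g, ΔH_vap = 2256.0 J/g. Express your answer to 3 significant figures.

q1 (heat ice -24.2→0.0 °C): 221.9 × 2.07 × 24.2 = 11116 J
q2 (melt at 0 °C): 221.9 × 335.0 = 74337 J
q3 (heat water 0.0→100.0 °C): 221.9 × 4.16 × 100.0 = 92310 J
q4 (vaporize at 100 °C): 221.9 × 2256.0 = 500606 J
q5 (heat steam 100.0→108.1 °C): 221.9 × 2.05 × 8.1 = 3685 J
Total: 11116 + 74337 + 92310 + 500606 + 3685 = 682054 J = 682 kJ

q = 682 kJ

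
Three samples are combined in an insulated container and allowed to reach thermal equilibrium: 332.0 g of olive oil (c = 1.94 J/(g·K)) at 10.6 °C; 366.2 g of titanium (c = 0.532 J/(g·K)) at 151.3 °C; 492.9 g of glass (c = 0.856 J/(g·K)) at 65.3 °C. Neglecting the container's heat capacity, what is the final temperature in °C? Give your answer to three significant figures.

Σ mᵢcᵢ(T − Tᵢ) = 0  ⇒  T = Σ mᵢcᵢTᵢ / Σ mᵢcᵢ
Σ mᵢcᵢ = 332.0×1.94 + 366.2×0.532 + 492.9×0.856 = 1260.8208
Σ mᵢcᵢTᵢ = 644.08×10.6 + 194.8184×151.3 + 421.9224×65.3 = 63855
T = 63855 / 1260.8208 = 50.646 °C

T_f = 50.6 °C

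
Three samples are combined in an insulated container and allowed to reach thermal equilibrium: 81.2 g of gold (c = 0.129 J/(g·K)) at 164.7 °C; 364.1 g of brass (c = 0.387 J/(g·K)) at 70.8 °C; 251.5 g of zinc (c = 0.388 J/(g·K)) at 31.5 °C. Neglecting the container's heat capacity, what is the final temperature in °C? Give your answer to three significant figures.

Σ mᵢcᵢ(T − Tᵢ) = 0  ⇒  T = Σ mᵢcᵢTᵢ / Σ mᵢcᵢ
Σ mᵢcᵢ = 81.2×0.129 + 364.1×0.387 + 251.5×0.388 = 248.9635
Σ mᵢcᵢTᵢ = 10.4748×164.7 + 140.9067×70.8 + 97.582×31.5 = 14775
T = 14775 / 248.9635 = 59.346 °C

T_f = 59.3 °C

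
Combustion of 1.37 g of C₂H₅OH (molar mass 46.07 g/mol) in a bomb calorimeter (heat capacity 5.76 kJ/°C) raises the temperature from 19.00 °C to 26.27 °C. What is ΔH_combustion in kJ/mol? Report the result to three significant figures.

ΔT = 26.27 − 19.00 = 7.27 °C
q_cal = C_cal × ΔT = 5.76 × 7.27 = 41.8752 kJ
n = 1.37 / 46.07 = 0.02974 mol
q_rxn = −q_cal = -41.8752 kJ
ΔH = -41.8752 / 0.02974 = -1408 kJ/mol

ΔH = -1410 kJ/mol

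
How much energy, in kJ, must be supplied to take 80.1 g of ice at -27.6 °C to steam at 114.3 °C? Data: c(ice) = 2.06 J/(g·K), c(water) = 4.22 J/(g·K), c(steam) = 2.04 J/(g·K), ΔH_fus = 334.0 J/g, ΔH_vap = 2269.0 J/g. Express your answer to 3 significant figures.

q1 (heat ice -27.6→0.0 °C): 80.1 × 2.06 × 27.6 = 4554 J
q2 (melt at 0 °C): 80.1 × 334.0 = 26753 J
q3 (heat water 0.0→100.0 °C): 80.1 × 4.22 × 100.0 = 33802 J
q4 (vaporize at 100 °C): 80.1 × 2269.0 = 181747 J
q5 (heat steam 100.0→114.3 °C): 80.1 × 2.04 × 14.3 = 2337 J
Total: 4554 + 26753 + 33802 + 181747 + 2337 = 249193 J = 249 kJ

q = 249 kJ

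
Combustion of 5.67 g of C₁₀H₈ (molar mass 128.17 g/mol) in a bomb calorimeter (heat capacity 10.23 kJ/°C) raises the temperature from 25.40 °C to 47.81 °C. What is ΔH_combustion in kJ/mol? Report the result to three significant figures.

ΔH = -5180 kJ/mol

ΔT = 47.81 − 25.40 = 22.41 °C
q_cal = C_cal × ΔT = 10.23 × 22.41 = 229.2543 kJ
n = 5.67 / 128.17 = 0.04424 mol
q_rxn = −q_cal = -229.2543 kJ
ΔH = -229.2543 / 0.04424 = -5182 kJ/mol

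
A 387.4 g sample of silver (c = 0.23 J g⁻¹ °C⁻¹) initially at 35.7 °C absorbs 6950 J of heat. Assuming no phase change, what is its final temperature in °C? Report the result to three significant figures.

ΔT = q / (m c) = 6950 / (387.4 × 0.23) = 78.00 °C
T_f = 35.7 + 78.00 = 113.70 °C

T_f = 114 °C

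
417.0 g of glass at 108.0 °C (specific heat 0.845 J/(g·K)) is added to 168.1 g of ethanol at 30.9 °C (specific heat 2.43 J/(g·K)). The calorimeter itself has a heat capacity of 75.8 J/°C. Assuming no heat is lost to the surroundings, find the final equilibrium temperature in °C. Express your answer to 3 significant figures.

T_f = 63.4 °C

Heat lost by glass = heat gained by ethanol + calorimeter.
(417.0)(0.845)(108.0 − T) = [(168.1)(2.43) + 75.8](T − 30.9)
352.365 (108.0 − T) = 484.283 (T − 30.9)
38055 − 352.365 T = 484.283 T − 14964
53019 = 836.648 T
T = 63.37 °C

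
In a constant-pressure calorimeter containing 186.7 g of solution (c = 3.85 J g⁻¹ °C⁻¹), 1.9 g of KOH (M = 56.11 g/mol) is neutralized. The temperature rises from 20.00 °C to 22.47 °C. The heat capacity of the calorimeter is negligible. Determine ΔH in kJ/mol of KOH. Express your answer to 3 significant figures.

|ΔT| = |22.47 − 20.00| = 2.47 °C
|q_surr| = (186.7 × 3.85) × 2.47 = 718.795 × 2.47 = 1775 J
n(KOH) = 1.9 / 56.11 = 0.03386 mol
Temperature rose, so q_rxn = −|q_surr| = -1.775 kJ
ΔH = q_rxn / n = -52.42 kJ/mol

ΔH = -52.4 kJ/mol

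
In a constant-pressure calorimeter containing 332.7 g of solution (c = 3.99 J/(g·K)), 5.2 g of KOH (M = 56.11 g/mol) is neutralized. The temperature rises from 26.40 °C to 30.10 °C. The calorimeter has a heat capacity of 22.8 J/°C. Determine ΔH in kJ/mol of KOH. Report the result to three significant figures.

|ΔT| = |30.10 − 26.40| = 3.70 °C
|q_surr| = (332.7 × 3.99 + 22.8) × 3.70 = 1350.273 × 3.70 = 4996 J
n(KOH) = 5.2 / 56.11 = 0.09268 mol
Temperature rose, so q_rxn = −|q_surr| = -4.996 kJ
ΔH = q_rxn / n = -53.91 kJ/mol

ΔH = -53.9 kJ/mol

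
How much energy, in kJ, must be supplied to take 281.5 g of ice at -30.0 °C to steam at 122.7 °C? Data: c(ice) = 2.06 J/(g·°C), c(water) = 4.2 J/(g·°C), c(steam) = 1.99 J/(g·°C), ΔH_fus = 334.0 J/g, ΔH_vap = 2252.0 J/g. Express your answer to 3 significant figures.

q1 (heat ice -30.0→0.0 °C): 281.5 × 2.06 × 30.0 = 17397 J
q2 (melt at 0 °C): 281.5 × 334.0 = 94021 J
q3 (heat water 0.0→100.0 °C): 281.5 × 4.2 × 100.0 = 118230 J
q4 (vaporize at 100 °C): 281.5 × 2252.0 = 633938 J
q5 (heat steam 100.0→122.7 °C): 281.5 × 1.99 × 22.7 = 12716 J
Total: 17397 + 94021 + 118230 + 633938 + 12716 = 876302 J = 876 kJ

q = 876 kJ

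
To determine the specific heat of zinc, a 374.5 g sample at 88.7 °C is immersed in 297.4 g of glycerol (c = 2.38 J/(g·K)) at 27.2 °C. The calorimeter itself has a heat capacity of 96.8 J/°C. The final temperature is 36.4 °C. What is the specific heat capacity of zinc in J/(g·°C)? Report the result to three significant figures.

c = 0.378 J/(g·°C)

q_gained = (297.4 × 2.38 + 96.8) × (36.4 − 27.2) = 7402 J
q_lost = 374.5 × c × (88.7 − 36.4) = 19586.35 c
Set equal: c = 7402 / 19586.35 = 0.378 J/(g·°C)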